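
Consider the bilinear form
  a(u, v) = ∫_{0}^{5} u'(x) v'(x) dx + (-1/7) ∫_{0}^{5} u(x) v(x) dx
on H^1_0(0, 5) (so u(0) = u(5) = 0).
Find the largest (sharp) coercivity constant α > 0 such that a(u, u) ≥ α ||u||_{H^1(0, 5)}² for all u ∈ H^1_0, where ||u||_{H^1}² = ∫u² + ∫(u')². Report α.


α = (-25/7 + π^2)/(π^2 + 25)

Coercivity of a(·,·) on H^1_0(0, 5) means a(u, u) ≥ α ||u||_{H^1}² for every u ∈ H^1_0.
The interval has length L = 5, and Poincaré/coercivity depend only on L. Here a(u, u) = ∫(u')² + (-1/7)·∫u².
Here c = -1/7 < 0 with |c| < (π/L)² = π^2/25, so coercivity still holds. The condition a(u,u) ≥ α||u||_{H^1}² reads (1−α)∫(u')² ≥ (α−c)∫u². Any admissible α is ≤ 1 (rapidly oscillating u have ∫u²/∫(u')² → 0), and α = 1 would force 0 ≥ (1−c)∫u², impossible since c < 1; so 1−α > 0. By the sharp Poincaré inequality on H^1_0 of an interval of length L, ∫(u')² ≥ (π/L)²∫u² with equality for the first sine mode sin(π(x−x₀)/L) (x₀ the left endpoint), so the inequality holds for all u iff (1−α)(π/L)² ≥ α − c, i.e. α ≤ ((π/L)² + c)/((π/L)² + 1) = (1 + c(L/π)²)/(1 + (L/π)²). (Direct route, valid since c ≤ 0: Poincaré gives c∫u² ≥ c(L/π)²∫(u')², so a(u,u) ≥ (1 + c(L/π)²)∫(u')², while ||u||_{H^1}² ≤ (1 + (L/π)²)∫(u')²; dividing yields the same α.) With (π/L)² = π^2/25 and c = -1/7, the largest admissible constant is α = ((π/L)² + c)/((π/L)² + 1).
Simplifying, α = (-25/7 + π^2)/(π^2 + 25).


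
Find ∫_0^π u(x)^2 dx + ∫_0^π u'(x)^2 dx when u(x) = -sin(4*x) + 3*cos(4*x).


||u||_{H^1(0,π)}^2 = 85*π

u'(x) = -12*sin(4*x) - 4*cos(4*x).
Expand u² and (u')² and integrate term by term on (0, π), using: for integers n ≥ 1, ∫_0^π sin²(nx) dx = ∫_0^π cos²(nx) dx = π/2; for n ≠ n', ∫_0^π sin(nx)sin(n'x) dx = ∫_0^π cos(nx)cos(n'x) dx = 0; and by product-to-sum, ∫_0^π sin(nx)cos(n'x) dx = ½∫_0^π [sin((n+n')x) + sin((n−n')x)] dx, which is 0 when n+n' is even and 2n/(n²−n'²) when n+n' is odd (it need not vanish on (0, π)).
  u² squared terms: (-1)²·∫sin(4x)² dx = 1·π/2 = π/2;  (3)²·∫cos(4x)² dx = 9·π/2 = 9*π/2.
  u² cross terms: 2·(-1)·(3)·∫sin(4x)·cos(4x) dx = -6·(0) = 0.
  So ∫_0^π u² dx = π/2 + 9*π/2 + 0 = 5*π.
  (u')² squared terms: (-12)²·∫sin(4x)² dx = 144·π/2 = 72*π;  (-4)²·∫cos(4x)² dx = 16·π/2 = 8*π.
  (u')² cross terms: 2·(-12)·(-4)·∫sin(4x)·cos(4x) dx = 96·(0) = 0.
  So ∫_0^π (u')² dx = 72*π + 8*π + 0 = 80*π.
||u||_{H^1}^2 = (5*π) + (80*π) = 85*π.


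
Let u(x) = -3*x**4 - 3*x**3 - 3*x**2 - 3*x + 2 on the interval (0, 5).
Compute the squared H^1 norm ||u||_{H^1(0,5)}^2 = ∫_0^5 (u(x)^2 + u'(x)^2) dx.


||u||_{H^1}^2 = 156234845/28

The H^1 norm (squared) on an interval (0, L) is
  ||u||_{H^1}^2 = ∫_0^L u(x)^2 dx + ∫_0^L u'(x)^2 dx.
Compute u'(x) = -12*x**3 - 9*x**2 - 6*x - 3.
Then u(x)^2 = 9*x**8 + 18*x**7 + 27*x**6 + 36*x**5 + 15*x**4 + 6*x**3 - 3*x**2 - 12*x + 4 and u'(x)^2 = 144*x**6 + 216*x**5 + 225*x**4 + 180*x**3 + 90*x**2 + 36*x + 9.
Integrate each monomial from 0 to 5 using ∫_0^5 c·x^n dx = c·5^(n+1)/(n+1):
  ∫_0^5 u(x)^2 dx = ∫_0^5 (9*x^8 + 18*x^7 + 27*x^6 + 36*x^5 + 15*x^4 + 6*x^3 - 3*x^2 - 12*x + 4) dx. Term by term:
    ∫_0^5 9*x^8 dx = 1953125;  ∫_0^5 18*x^7 dx = 3515625/4;  ∫_0^5 27*x^6 dx = 2109375/7;
    ∫_0^5 36*x^5 dx = 93750;  ∫_0^5 15*x^4 dx = 9375;  ∫_0^5 6*x^3 dx = 1875/2;
    ∫_0^5 -3*x^2 dx = -125;  ∫_0^5 -12*x dx = -150;  ∫_0^5 4 dx = 20.
  Sum: 1953125 + 3515625/4 + 2109375/7 + 93750 + 9375 + 1875/2 − 125 − 150 + 20 = 90640985/28.
  ∫_0^5 u'(x)^2 dx = ∫_0^5 (144*x^6 + 216*x^5 + 225*x^4 + 180*x^3 + 90*x^2 + 36*x + 9) dx. Term by term:
    ∫_0^5 144*x^6 dx = 11250000/7;  ∫_0^5 216*x^5 dx = 562500;  ∫_0^5 225*x^4 dx = 140625;
    ∫_0^5 180*x^3 dx = 28125;  ∫_0^5 90*x^2 dx = 3750;  ∫_0^5 36*x dx = 450;
    ∫_0^5 9 dx = 45.
  Sum: 11250000/7 + 562500 + 140625 + 28125 + 3750 + 450 + 45 = 16398465/7.
Adding: ||u||_{H^1}^2 = 90640985/28 + 16398465/7 = 156234845/28.


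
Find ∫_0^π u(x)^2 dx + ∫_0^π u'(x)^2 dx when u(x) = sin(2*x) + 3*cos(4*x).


||u||_{H^1(0,π)}^2 = 79*π

u'(x) = -12*sin(4*x) + 2*cos(2*x).
Expand u² and (u')² and integrate term by term on (0, π), using: for integers n ≥ 1, ∫_0^π sin²(nx) dx = ∫_0^π cos²(nx) dx = π/2; for n ≠ n', ∫_0^π sin(nx)sin(n'x) dx = ∫_0^π cos(nx)cos(n'x) dx = 0; and by product-to-sum, ∫_0^π sin(nx)cos(n'x) dx = ½∫_0^π [sin((n+n')x) + sin((n−n')x)] dx, which is 0 when n+n' is even and 2n/(n²−n'²) when n+n' is odd (it need not vanish on (0, π)).
  u² squared terms: (3)²·∫cos(4x)² dx = 9·π/2 = 9*π/2;  (1)²·∫sin(2x)² dx = 1·π/2 = π/2.
  u² cross terms: 2·(3)·(1)·∫cos(4x)·sin(2x) dx = 6·(0) = 0.
  So ∫_0^π u² dx = 9*π/2 + π/2 + 0 = 5*π.
  (u')² squared terms: (-12)²·∫sin(4x)² dx = 144·π/2 = 72*π;  (2)²·∫cos(2x)² dx = 4·π/2 = 2*π.
  (u')² cross terms: 2·(-12)·(2)·∫sin(4x)·cos(2x) dx = -48·(0) = 0.
  So ∫_0^π (u')² dx = 72*π + 2*π + 0 = 74*π.
||u||_{H^1}^2 = (5*π) + (74*π) = 79*π.


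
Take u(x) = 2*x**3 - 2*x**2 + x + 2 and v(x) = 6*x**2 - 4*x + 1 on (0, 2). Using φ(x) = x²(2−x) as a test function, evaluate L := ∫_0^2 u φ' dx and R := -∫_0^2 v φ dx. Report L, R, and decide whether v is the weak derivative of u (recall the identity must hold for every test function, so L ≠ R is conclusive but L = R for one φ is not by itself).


LHS = -116/15, RHS = -116/15. Yes, v = u' weakly.

u(x) = 2*x**3 - 2*x**2 + x + 2, classical derivative u'(x) = 6*x**2 - 4*x + 1.
φ(x) = x²(2−x), so φ'(x) = x*(4 - 3*x).
Note φ(0) = φ(2) = 0, so the boundary term u·φ vanishes.
LHS = ∫_0^2 u(x) φ'(x) dx = ∫_0^2 (-6*x^5 + 14*x^4 - 11*x^3 - 2*x^2 + 8*x) dx. Term by term:
  ∫_0^2 -6*x^5 dx = -64;  ∫_0^2 14*x^4 dx = 448/5;  ∫_0^2 -11*x^3 dx = -44;
  ∫_0^2 -2*x^2 dx = -16/3;  ∫_0^2 8*x dx = 16.
Sum: -64 + 448/5 − 44 − 16/3 + 16 = -116/15.
So LHS = -116/15.
∫_0^2 v(x) φ(x) dx = ∫_0^2 (-6*x^5 + 16*x^4 - 9*x^3 + 2*x^2) dx. Term by term:
  ∫_0^2 -6*x^5 dx = -64;  ∫_0^2 16*x^4 dx = 512/5;  ∫_0^2 -9*x^3 dx = -36;
  ∫_0^2 2*x^2 dx = 16/3.
Sum: -64 + 512/5 − 36 + 16/3 = 116/15.
So RHS = -∫_0^2 v(x) φ(x) dx = -116/15.
LHS = RHS, so the identity holds for this test φ.
Moreover u is smooth here and v(x) = u'(x) = 6*x**2 - 4*x + 1 pointwise, so the identity holds for every test function. Hence v is the weak derivative of u.


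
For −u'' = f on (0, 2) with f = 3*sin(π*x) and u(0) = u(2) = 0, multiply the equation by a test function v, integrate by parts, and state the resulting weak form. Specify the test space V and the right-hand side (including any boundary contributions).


V = H^1_0(0, 2) (so v(0) = v(2) = 0); weak form: ∫_0^2 u'v' dx = ∫_0^2 (3*sin(π*x)) v dx for all v ∈ V.

Multiply both sides by a test function v and integrate from 0 to 2:
  ∫_0^2 −u''(x) v(x) dx = ∫_0^2 f(x) v(x) dx.
Integrate the LHS by parts once:
  ∫_0^2 −u'' v dx = −[u'(x) v(x)]_0^2 + ∫_0^2 u'(x) v'(x) dx.
Thus ∫_0^2 u'(x) v'(x) dx = ∫_0^2 f(x) v(x) dx + [u'(x) v(x)]_0^2.
Choose V so that boundary terms are either known or forced to vanish.
u is Dirichlet: u(0) = u(2) = 0. Let V = H^1_0(0, 2); then v(0) = v(2) = 0, and [u' v]_0^2 = 0.
Weak formulation: find u (satisfying any essential BC) such that ∫_0^2 u'(x) v'(x) dx = ∫_0^2 f v dx for all v ∈ V.
Substituting f(x) = 3*sin(π*x), the right-hand side is ∫_0^2 (3*sin(π*x)) v dx.


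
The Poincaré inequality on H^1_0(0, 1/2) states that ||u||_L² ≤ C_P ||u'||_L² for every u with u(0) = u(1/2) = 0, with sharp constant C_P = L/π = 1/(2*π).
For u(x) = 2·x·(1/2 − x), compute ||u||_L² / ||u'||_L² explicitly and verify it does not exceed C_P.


||u||_L² / ||u'||_L² = sqrt(10)/20 < C_P = 1/(2*π).

u(x) = 2·x·(1/2 − x), so u'(x) = 1 - 4*x.
u(x) = 2·x·(1/2 − x) vanishes at x = 0 and x = 1/2, so u ∈ H^1_0(0, 1/2). Differentiate via the product rule and integrate the resulting polynomials term by term.
  ∫_0^1/2 u² dx = ∫_0^1/2 (4*x^4 - 4*x^3 + x^2) dx. Term by term:
    ∫_0^1/2 4*x^4 dx = 1/40;  ∫_0^1/2 -4*x^3 dx = -1/16;  ∫_0^1/2 x^2 dx = 1/24.
  Sum: 1/40 − 1/16 + 1/24 = 1/240.
  ∫_0^1/2 (u')² dx = ∫_0^1/2 (16*x^2 - 8*x + 1) dx. Term by term:
    ∫_0^1/2 16*x^2 dx = 2/3;  ∫_0^1/2 -8*x dx = -1;  ∫_0^1/2 1 dx = 1/2.
  Sum: 2/3 − 1 + 1/2 = 1/6.
∫_0^1/2 u² dx = 1/240, so ||u||_L² = sqrt(15)/60.
∫_0^1/2 (u')² dx = 1/6, so ||u'||_L² = sqrt(6)/6.
Ratio ||u||_L² / ||u'||_L² = sqrt(10)/20.
Sharp Poincaré constant on H^1_0(0, 1/2) is C_P = L/π = 1/(2*π), achieved by sin(2*π·x).
A polynomial bump cannot attain the sharp Poincaré constant (only the first sine eigenfunction does), so the ratio is strictly less than C_P, consistent with ||u||_L² ≤ C_P ||u'||_L².


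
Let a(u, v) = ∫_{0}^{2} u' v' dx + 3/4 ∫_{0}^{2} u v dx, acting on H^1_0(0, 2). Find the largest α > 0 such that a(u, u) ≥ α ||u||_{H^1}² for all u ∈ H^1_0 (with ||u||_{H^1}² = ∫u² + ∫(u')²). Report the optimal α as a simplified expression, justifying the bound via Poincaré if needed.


α = (3 + π^2)/(4 + π^2)

Coercivity of a(·,·) on H^1_0(0, 2) means a(u, u) ≥ α ||u||_{H^1}² for every u ∈ H^1_0.
The interval has length L = 2, and Poincaré/coercivity depend only on L. Here a(u, u) = ∫(u')² + (3/4)·∫u².
Here 0 < c = 3/4 < 1. The condition a(u,u) ≥ α||u||_{H^1}² reads (1−α)∫(u')² ≥ (α−c)∫u². Any admissible α is ≤ 1 (rapidly oscillating u have ∫u²/∫(u')² → 0), and α = 1 would force 0 ≥ (1−c)∫u², impossible since c < 1; so 1−α > 0. By the sharp Poincaré inequality on H^1_0 of an interval of length L, ∫(u')² ≥ (π/L)²∫u² with equality for the first sine mode sin(π(x−x₀)/L) (x₀ the left endpoint), so the inequality holds for all u iff (1−α)(π/L)² ≥ α − c, i.e. α ≤ ((π/L)² + c)/((π/L)² + 1) = (1 + c(L/π)²)/(1 + (L/π)²). With (π/L)² = π^2/4 and c = 3/4, the largest admissible constant is α = ((π/L)² + c)/((π/L)² + 1).
Simplifying, α = (3 + π^2)/(4 + π^2).


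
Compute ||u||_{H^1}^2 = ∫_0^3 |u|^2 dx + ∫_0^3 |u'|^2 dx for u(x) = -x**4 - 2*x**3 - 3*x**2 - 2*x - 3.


||u||_{H^1}^2 = 2084169/70

The H^1 norm (squared) on an interval (0, L) is
  ||u||_{H^1}^2 = ∫_0^L u(x)^2 dx + ∫_0^L u'(x)^2 dx.
Compute u'(x) = -4*x**3 - 6*x**2 - 6*x - 2.
Then u(x)^2 = x**8 + 4*x**7 + 10*x**6 + 16*x**5 + 23*x**4 + 24*x**3 + 22*x**2 + 12*x + 9 and u'(x)^2 = 16*x**6 + 48*x**5 + 84*x**4 + 88*x**3 + 60*x**2 + 24*x + 4.
Integrate each monomial from 0 to 3 using ∫_0^3 c·x^n dx = c·3^(n+1)/(n+1):
  ∫_0^3 u(x)^2 dx = ∫_0^3 (x^8 + 4*x^7 + 10*x^6 + 16*x^5 + 23*x^4 + 24*x^3 + 22*x^2 + 12*x + 9) dx. Term by term:
    ∫_0^3 x^8 dx = 2187;  ∫_0^3 4*x^7 dx = 6561/2;  ∫_0^3 10*x^6 dx = 21870/7;
    ∫_0^3 16*x^5 dx = 1944;  ∫_0^3 23*x^4 dx = 5589/5;  ∫_0^3 24*x^3 dx = 486;
    ∫_0^3 22*x^2 dx = 198;  ∫_0^3 12*x dx = 54;  ∫_0^3 9 dx = 27.
  Sum: 2187 + 6561/2 + 21870/7 + 1944 + 5589/5 + 486 + 198 + 54 + 27 = 869301/70.
  ∫_0^3 u'(x)^2 dx = ∫_0^3 (16*x^6 + 48*x^5 + 84*x^4 + 88*x^3 + 60*x^2 + 24*x + 4) dx. Term by term:
    ∫_0^3 16*x^6 dx = 34992/7;  ∫_0^3 48*x^5 dx = 5832;  ∫_0^3 84*x^4 dx = 20412/5;
    ∫_0^3 88*x^3 dx = 1782;  ∫_0^3 60*x^2 dx = 540;  ∫_0^3 24*x dx = 108;
    ∫_0^3 4 dx = 12.
  Sum: 34992/7 + 5832 + 20412/5 + 1782 + 540 + 108 + 12 = 607434/35.
Adding: ||u||_{H^1}^2 = 869301/70 + 607434/35 = 2084169/70.


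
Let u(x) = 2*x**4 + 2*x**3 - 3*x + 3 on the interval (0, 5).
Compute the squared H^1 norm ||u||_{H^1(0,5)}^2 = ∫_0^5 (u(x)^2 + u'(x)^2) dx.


||u||_{H^1}^2 = 141874370/63

The H^1 norm (squared) on an interval (0, L) is
  ||u||_{H^1}^2 = ∫_0^L u(x)^2 dx + ∫_0^L u'(x)^2 dx.
Compute u'(x) = 8*x**3 + 6*x**2 - 3.
Then u(x)^2 = 4*x**8 + 8*x**7 + 4*x**6 - 12*x**5 + 12*x**3 + 9*x**2 - 18*x + 9 and u'(x)^2 = 64*x**6 + 96*x**5 + 36*x**4 - 48*x**3 - 36*x**2 + 9.
Integrate each monomial from 0 to 5 using ∫_0^5 c·x^n dx = c·5^(n+1)/(n+1):
  ∫_0^5 u(x)^2 dx = ∫_0^5 (4*x^8 + 8*x^7 + 4*x^6 - 12*x^5 + 12*x^3 + 9*x^2 - 18*x + 9) dx. Term by term:
    ∫_0^5 4*x^8 dx = 7812500/9;  ∫_0^5 8*x^7 dx = 390625;  ∫_0^5 4*x^6 dx = 312500/7;
    ∫_0^5 -12*x^5 dx = -31250;  ∫_0^5 12*x^3 dx = 1875;  ∫_0^5 9*x^2 dx = 375;
    ∫_0^5 -18*x dx = -225;  ∫_0^5 9 dx = 45.
  Sum: 7812500/9 + 390625 + 312500/7 − 31250 + 1875 + 375 − 225 + 45 = 80271035/63.
  ∫_0^5 u'(x)^2 dx = ∫_0^5 (64*x^6 + 96*x^5 + 36*x^4 - 48*x^3 - 36*x^2 + 9) dx. Term by term:
    ∫_0^5 64*x^6 dx = 5000000/7;  ∫_0^5 96*x^5 dx = 250000;  ∫_0^5 36*x^4 dx = 22500;
    ∫_0^5 -48*x^3 dx = -7500;  ∫_0^5 -36*x^2 dx = -1500;  ∫_0^5 9 dx = 45.
  Sum: 5000000/7 + 250000 + 22500 − 7500 − 1500 + 45 = 6844815/7.
Adding: ||u||_{H^1}^2 = 80271035/63 + 6844815/7 = 141874370/63.


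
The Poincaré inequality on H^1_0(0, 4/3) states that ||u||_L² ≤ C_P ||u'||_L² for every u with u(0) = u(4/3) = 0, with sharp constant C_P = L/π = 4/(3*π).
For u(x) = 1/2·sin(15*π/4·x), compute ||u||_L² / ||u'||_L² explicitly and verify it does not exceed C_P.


||u||_L² / ||u'||_L² = 4/(15*π) < C_P = 4/(3*π).

u(x) = 1/2·sin(15*π/4·x), so u'(x) = 15*π*cos(15*π*x/4)/8.
Writing u(x) = A·sin(kπx/L) with A = 1/2 and k = 5, use ∫_0^L sin²(kπx/L) dx = L/2 and ∫_0^L cos²(kπx/L) dx = L/2.
u² = 1/4·sin²(15*π/4·x) and (u')² = 225*π^2/64·cos²(15*π/4·x), and each of sin², cos² integrates to L/2 = 2/3 over (0, 4/3).
∫_0^4/3 u² dx = 1/6, so ||u||_L² = sqrt(6)/6.
∫_0^4/3 (u')² dx = 75*π^2/32, so ||u'||_L² = 5*sqrt(6)*π/8.
Ratio ||u||_L² / ||u'||_L² = 4/(15*π).
Sharp Poincaré constant on H^1_0(0, 4/3) is C_P = L/π = 4/(3*π), achieved by sin(3*π/4·x).
This is the k = 5 harmonic; the ratio L/(kπ) is strictly less than C_P = L/π, consistent with the sharp inequality ||u||_L² ≤ C_P ||u'||_L².


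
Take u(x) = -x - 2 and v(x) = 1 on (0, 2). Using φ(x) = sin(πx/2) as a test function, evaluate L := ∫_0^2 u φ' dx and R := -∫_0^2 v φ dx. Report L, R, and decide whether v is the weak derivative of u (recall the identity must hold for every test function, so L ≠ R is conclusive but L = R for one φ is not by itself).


LHS = 4/π, RHS = -4/π. No, v is not the weak derivative of u.

u(x) = -x - 2, classical derivative u'(x) = -1.
φ(x) = sin(πx/2), so φ'(x) = π*cos(π*x/2)/2.
Note φ(0) = φ(2) = 0, so the boundary term u·φ vanishes.
LHS = ∫_0^2 u(x) φ'(x) dx = ∫_0^2 (-π*x*cos(π*x/2)/2 - π*cos(π*x/2)) dx. Term by term:
  ∫_0^2 -π*cos(π*x/2) dx = 0;  ∫_0^2 -π*x*cos(π*x/2)/2 dx = 4/π.
Sum: 0 + 4/π = 4/π.
So LHS = 4/π.
∫_0^2 v(x) φ(x) dx = ∫_0^2 (sin(π*x/2)) dx. Term by term:
  ∫_0^2 sin(π*x/2) dx = 4/π.
So RHS = -∫_0^2 v(x) φ(x) dx = -4/π.
LHS − RHS = 8/π ≠ 0, so the identity fails.
(For a valid weak derivative the identity must hold for EVERY test function, in particular this one. The failure shows v is NOT the weak derivative of u.)
Correct weak derivative would be u'(x) = -1.


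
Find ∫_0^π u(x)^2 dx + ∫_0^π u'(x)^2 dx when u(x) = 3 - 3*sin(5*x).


||u||_{H^1(0,π)}^2 = -36/5 + 126*π

u'(x) = -15*cos(5*x).
Expand u² and (u')² and integrate term by term on (0, π), using: for integers n ≥ 1, ∫_0^π sin²(nx) dx = ∫_0^π cos²(nx) dx = π/2; for n ≠ n', ∫_0^π sin(nx)sin(n'x) dx = ∫_0^π cos(nx)cos(n'x) dx = 0; and by product-to-sum, ∫_0^π sin(nx)cos(n'x) dx = ½∫_0^π [sin((n+n')x) + sin((n−n')x)] dx, which is 0 when n+n' is even and 2n/(n²−n'²) when n+n' is odd (it need not vanish on (0, π)). For the constant mode: ∫_0^π 1 dx = π, ∫_0^π cos(nx) dx = 0, ∫_0^π sin(nx) dx = (1−(−1)^n)/n.
  u² squared terms: (3)²·∫1 dx = 9·π = 9*π;  (-3)²·∫sin(5x)² dx = 9·π/2 = 9*π/2.
  u² cross terms: 2·(3)·(-3)·∫1·sin(5x) dx = -18·(2/5) = -36/5.
  So ∫_0^π u² dx = 9*π + 9*π/2 − 36/5 = -36/5 + 27*π/2.
  (u')² squared terms: (-15)²·∫cos(5x)² dx = 225·π/2 = 225*π/2.
  So ∫_0^π (u')² dx = 225*π/2.
||u||_{H^1}^2 = (-36/5 + 27*π/2) + (225*π/2) = -36/5 + 126*π.


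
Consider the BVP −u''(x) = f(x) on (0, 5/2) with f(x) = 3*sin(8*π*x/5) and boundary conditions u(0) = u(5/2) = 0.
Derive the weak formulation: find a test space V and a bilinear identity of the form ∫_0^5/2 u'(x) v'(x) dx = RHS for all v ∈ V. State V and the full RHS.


V = H^1_0(0, 5/2) (so v(0) = v(5/2) = 0); weak form: ∫_0^5/2 u'v' dx = ∫_0^5/2 (3*sin(8*π*x/5)) v dx for all v ∈ V.

Multiply both sides by a test function v and integrate from 0 to 5/2:
  ∫_0^5/2 −u''(x) v(x) dx = ∫_0^5/2 f(x) v(x) dx.
Integrate the LHS by parts once:
  ∫_0^5/2 −u'' v dx = −[u'(x) v(x)]_0^5/2 + ∫_0^5/2 u'(x) v'(x) dx.
Thus ∫_0^5/2 u'(x) v'(x) dx = ∫_0^5/2 f(x) v(x) dx + [u'(x) v(x)]_0^5/2.
Choose V so that boundary terms are either known or forced to vanish.
u is Dirichlet: u(0) = u(5/2) = 0. Let V = H^1_0(0, 5/2); then v(0) = v(5/2) = 0, and [u' v]_0^5/2 = 0.
Weak formulation: find u (satisfying any essential BC) such that ∫_0^5/2 u'(x) v'(x) dx = ∫_0^5/2 f v dx for all v ∈ V.
Substituting f(x) = 3*sin(8*π*x/5), the right-hand side is ∫_0^5/2 (3*sin(8*π*x/5)) v dx.


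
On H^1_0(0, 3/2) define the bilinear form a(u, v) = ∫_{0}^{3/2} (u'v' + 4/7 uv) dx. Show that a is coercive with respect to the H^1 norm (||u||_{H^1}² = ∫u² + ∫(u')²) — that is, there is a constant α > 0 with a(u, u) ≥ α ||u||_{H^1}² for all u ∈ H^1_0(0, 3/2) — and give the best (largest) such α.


α = 4*(9 + 7*π^2)/(7*(9 + 4*π^2))

Coercivity of a(·,·) on H^1_0(0, 3/2) means a(u, u) ≥ α ||u||_{H^1}² for every u ∈ H^1_0.
The interval has length L = 3/2, and Poincaré/coercivity depend only on L. Here a(u, u) = ∫(u')² + (4/7)·∫u².
Here 0 < c = 4/7 < 1. The condition a(u,u) ≥ α||u||_{H^1}² reads (1−α)∫(u')² ≥ (α−c)∫u². Any admissible α is ≤ 1 (rapidly oscillating u have ∫u²/∫(u')² → 0), and α = 1 would force 0 ≥ (1−c)∫u², impossible since c < 1; so 1−α > 0. By the sharp Poincaré inequality on H^1_0 of an interval of length L, ∫(u')² ≥ (π/L)²∫u² with equality for the first sine mode sin(π(x−x₀)/L) (x₀ the left endpoint), so the inequality holds for all u iff (1−α)(π/L)² ≥ α − c, i.e. α ≤ ((π/L)² + c)/((π/L)² + 1) = (1 + c(L/π)²)/(1 + (L/π)²). With (π/L)² = 4*π^2/9 and c = 4/7, the largest admissible constant is α = ((π/L)² + c)/((π/L)² + 1).
Simplifying, α = 4*(9 + 7*π^2)/(7*(9 + 4*π^2)).


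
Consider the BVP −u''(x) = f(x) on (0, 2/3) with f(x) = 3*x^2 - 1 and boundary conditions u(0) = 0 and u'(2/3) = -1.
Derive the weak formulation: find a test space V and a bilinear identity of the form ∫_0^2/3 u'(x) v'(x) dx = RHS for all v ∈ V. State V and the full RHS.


V = {v ∈ H^1(0, 2/3) : v(0) = 0} (test functions vanish at x = 0 where u is specified); weak form: ∫_0^2/3 u'v' dx = ∫_0^2/3 (3*x^2 - 1) v dx − v(2/3) for all v ∈ V.

Multiply both sides by a test function v and integrate from 0 to 2/3:
  ∫_0^2/3 −u''(x) v(x) dx = ∫_0^2/3 f(x) v(x) dx.
Integrate the LHS by parts once:
  ∫_0^2/3 −u'' v dx = −[u'(x) v(x)]_0^2/3 + ∫_0^2/3 u'(x) v'(x) dx.
Thus ∫_0^2/3 u'(x) v'(x) dx = ∫_0^2/3 f(x) v(x) dx + [u'(x) v(x)]_0^2/3.
Choose V so that boundary terms are either known or forced to vanish.
Mixed BC: u(0) = 0 (Dirichlet) and u'(2/3) = -1 (Neumann). Define V = {v ∈ H^1(0, 2/3) : v(0) = 0}. Then [u' v]_0^2/3 = u'(2/3)·v(2/3) − u'(0)·0 = − v(2/3).
Weak formulation: find u (satisfying any essential BC) such that ∫_0^2/3 u'(x) v'(x) dx = ∫_0^2/3 f v dx − v(2/3) for all v ∈ V (Dirichlet at 0 absorbed into V; Neumann datum at x = 2/3 contributes the boundary term).
Substituting f(x) = 3*x^2 - 1, the right-hand side is ∫_0^2/3 (3*x^2 - 1) v dx − v(2/3).


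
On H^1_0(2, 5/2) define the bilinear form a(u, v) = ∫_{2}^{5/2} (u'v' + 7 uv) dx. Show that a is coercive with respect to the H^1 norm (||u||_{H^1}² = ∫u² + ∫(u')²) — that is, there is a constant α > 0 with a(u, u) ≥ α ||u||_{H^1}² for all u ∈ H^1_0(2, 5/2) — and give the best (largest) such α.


α = 1

Coercivity of a(·,·) on H^1_0(2, 5/2) means a(u, u) ≥ α ||u||_{H^1}² for every u ∈ H^1_0.
The interval has length L = 1/2, and Poincaré/coercivity depend only on L. Here a(u, u) = ∫(u')² + (7)·∫u².
Here c = 7 ≥ 1, so a(u,u) = ∫(u')² + c∫u² ≥ ∫(u')² + ∫u² = ||u||_{H^1}², i.e. α = 1 works. No larger α is possible: a(u,u) ≥ α||u||_{H^1}² means (1−α)∫(u')² ≥ (α−c)∫u², and for the modes u_n = sin(nπ(x−x₀)/L) (x₀ the left endpoint) one has ∫u_n²/∫(u_n')² = (L/(nπ))² → 0, so a(u_n,u_n)/||u_n||_{H^1}² → 1. Hence the optimal constant is α = 1.
Therefore α = 1.


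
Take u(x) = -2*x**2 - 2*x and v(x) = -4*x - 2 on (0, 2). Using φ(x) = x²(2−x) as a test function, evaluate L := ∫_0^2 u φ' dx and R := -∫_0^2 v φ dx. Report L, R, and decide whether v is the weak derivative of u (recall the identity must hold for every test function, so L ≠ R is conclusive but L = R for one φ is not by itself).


LHS = 136/15, RHS = 136/15. Yes, v = u' weakly.

u(x) = -2*x**2 - 2*x, classical derivative u'(x) = -4*x - 2.
φ(x) = x²(2−x), so φ'(x) = x*(4 - 3*x).
Note φ(0) = φ(2) = 0, so the boundary term u·φ vanishes.
LHS = ∫_0^2 u(x) φ'(x) dx = ∫_0^2 (6*x^4 - 2*x^3 - 8*x^2) dx. Term by term:
  ∫_0^2 6*x^4 dx = 192/5;  ∫_0^2 -2*x^3 dx = -8;  ∫_0^2 -8*x^2 dx = -64/3.
Sum: 192/5 − 8 − 64/3 = 136/15.
So LHS = 136/15.
∫_0^2 v(x) φ(x) dx = ∫_0^2 (4*x^4 - 6*x^3 - 4*x^2) dx. Term by term:
  ∫_0^2 4*x^4 dx = 128/5;  ∫_0^2 -6*x^3 dx = -24;  ∫_0^2 -4*x^2 dx = -32/3.
Sum: 128/5 − 24 − 32/3 = -136/15.
So RHS = -∫_0^2 v(x) φ(x) dx = 136/15.
LHS = RHS, so the identity holds for this test φ.
Moreover u is smooth here and v(x) = u'(x) = -4*x - 2 pointwise, so the identity holds for every test function. Hence v is the weak derivative of u.


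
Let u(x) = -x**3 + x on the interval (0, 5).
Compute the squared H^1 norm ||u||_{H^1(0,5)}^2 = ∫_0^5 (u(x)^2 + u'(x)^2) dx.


||u||_{H^1}^2 = 321980/21

The H^1 norm (squared) on an interval (0, L) is
  ||u||_{H^1}^2 = ∫_0^L u(x)^2 dx + ∫_0^L u'(x)^2 dx.
Compute u'(x) = 1 - 3*x**2.
Then u(x)^2 = x**6 - 2*x**4 + x**2 and u'(x)^2 = 9*x**4 - 6*x**2 + 1.
Integrate each monomial from 0 to 5 using ∫_0^5 c·x^n dx = c·5^(n+1)/(n+1):
  ∫_0^5 u(x)^2 dx = ∫_0^5 (x^6 - 2*x^4 + x^2) dx. Term by term:
    ∫_0^5 x^6 dx = 78125/7;  ∫_0^5 -2*x^4 dx = -1250;  ∫_0^5 x^2 dx = 125/3.
  Sum: 78125/7 − 1250 + 125/3 = 209000/21.
  ∫_0^5 u'(x)^2 dx = ∫_0^5 (9*x^4 - 6*x^2 + 1) dx. Term by term:
    ∫_0^5 9*x^4 dx = 5625;  ∫_0^5 -6*x^2 dx = -250;  ∫_0^5 1 dx = 5.
  Sum: 5625 − 250 + 5 = 5380.
Adding: ||u||_{H^1}^2 = 209000/21 + 5380 = 321980/21.


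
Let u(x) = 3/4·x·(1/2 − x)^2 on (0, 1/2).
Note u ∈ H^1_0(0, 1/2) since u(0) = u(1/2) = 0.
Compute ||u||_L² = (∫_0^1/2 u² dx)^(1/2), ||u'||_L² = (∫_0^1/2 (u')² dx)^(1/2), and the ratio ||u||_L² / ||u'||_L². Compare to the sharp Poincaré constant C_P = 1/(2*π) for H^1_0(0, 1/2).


||u||_L² / ||u'||_L² = sqrt(14)/28 < C_P = 1/(2*π).

u(x) = 3/4·x·(1/2 − x)^2, so u'(x) = 9*x^2/4 - 3*x/2 + 3/16.
u(x) = 3/4·x·(1/2 − x)^2 vanishes at x = 0 and x = 1/2, so u ∈ H^1_0(0, 1/2). Differentiate via the product rule and integrate the resulting polynomials term by term.
  ∫_0^1/2 u² dx = ∫_0^1/2 (9*x^6/16 - 9*x^5/8 + 27*x^4/32 - 9*x^3/32 + 9*x^2/256) dx. Term by term:
    ∫_0^1/2 9*x^6/16 dx = 9/14336;  ∫_0^1/2 -9*x^5/8 dx = -3/1024;  ∫_0^1/2 27*x^4/32 dx = 27/5120;
    ∫_0^1/2 -9*x^3/32 dx = -9/2048;  ∫_0^1/2 9*x^2/256 dx = 3/2048.
  Sum: 9/14336 − 3/1024 + 27/5120 − 9/2048 + 3/2048 = 3/71680.
  ∫_0^1/2 (u')² dx = ∫_0^1/2 (81*x^4/16 - 27*x^3/4 + 99*x^2/32 - 9*x/16 + 9/256) dx. Term by term:
    ∫_0^1/2 81*x^4/16 dx = 81/2560;  ∫_0^1/2 -27*x^3/4 dx = -27/256;  ∫_0^1/2 99*x^2/32 dx = 33/256;
    ∫_0^1/2 -9*x/16 dx = -9/128;  ∫_0^1/2 9/256 dx = 9/512.
  Sum: 81/2560 − 27/256 + 33/256 − 9/128 + 9/512 = 3/1280.
∫_0^1/2 u² dx = 3/71680, so ||u||_L² = sqrt(210)/2240.
∫_0^1/2 (u')² dx = 3/1280, so ||u'||_L² = sqrt(15)/80.
Ratio ||u||_L² / ||u'||_L² = sqrt(14)/28.
Sharp Poincaré constant on H^1_0(0, 1/2) is C_P = L/π = 1/(2*π), achieved by sin(2*π·x).
A polynomial bump cannot attain the sharp Poincaré constant (only the first sine eigenfunction does), so the ratio is strictly less than C_P, consistent with ||u||_L² ≤ C_P ||u'||_L².


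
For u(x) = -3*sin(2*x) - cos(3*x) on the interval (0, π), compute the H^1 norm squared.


||u||_{H^1(0,π)}^2 = -48 + 55*π/2

u'(x) = 3*sin(3*x) - 6*cos(2*x).
Expand u² and (u')² and integrate term by term on (0, π), using: for integers n ≥ 1, ∫_0^π sin²(nx) dx = ∫_0^π cos²(nx) dx = π/2; for n ≠ n', ∫_0^π sin(nx)sin(n'x) dx = ∫_0^π cos(nx)cos(n'x) dx = 0; and by product-to-sum, ∫_0^π sin(nx)cos(n'x) dx = ½∫_0^π [sin((n+n')x) + sin((n−n')x)] dx, which is 0 when n+n' is even and 2n/(n²−n'²) when n+n' is odd (it need not vanish on (0, π)).
  u² squared terms: (-1)²·∫cos(3x)² dx = 1·π/2 = π/2;  (-3)²·∫sin(2x)² dx = 9·π/2 = 9*π/2.
  u² cross terms: 2·(-1)·(-3)·∫cos(3x)·sin(2x) dx = 6·(-4/5) = -24/5.
  So ∫_0^π u² dx = π/2 + 9*π/2 − 24/5 = -24/5 + 5*π.
  (u')² squared terms: (-6)²·∫cos(2x)² dx = 36·π/2 = 18*π;  (3)²·∫sin(3x)² dx = 9·π/2 = 9*π/2.
  (u')² cross terms: 2·(-6)·(3)·∫cos(2x)·sin(3x) dx = -36·(6/5) = -216/5.
  So ∫_0^π (u')² dx = 18*π + 9*π/2 − 216/5 = -216/5 + 45*π/2.
||u||_{H^1}^2 = (-24/5 + 5*π) + (-216/5 + 45*π/2) = -48 + 55*π/2.


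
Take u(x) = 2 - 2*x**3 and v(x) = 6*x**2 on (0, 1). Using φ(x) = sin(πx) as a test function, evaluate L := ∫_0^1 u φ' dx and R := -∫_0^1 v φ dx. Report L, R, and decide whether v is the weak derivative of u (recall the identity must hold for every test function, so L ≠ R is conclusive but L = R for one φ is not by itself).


LHS = -24/π^3 + 6/π, RHS = -6/π + 24/π^3. No, v is not the weak derivative of u.

u(x) = 2 - 2*x**3, classical derivative u'(x) = -6*x**2.
φ(x) = sin(πx), so φ'(x) = π*cos(π*x).
Note φ(0) = φ(1) = 0, so the boundary term u·φ vanishes.
LHS = ∫_0^1 u(x) φ'(x) dx = ∫_0^1 (-2*π*x^3*cos(π*x) + 2*π*cos(π*x)) dx. Term by term:
  ∫_0^1 2*π*cos(π*x) dx = 0;  ∫_0^1 -2*π*x^3*cos(π*x) dx = -24/π^3 + 6/π.
Sum: 0 + -24/π^3 + 6/π = -24/π^3 + 6/π.
So LHS = -24/π^3 + 6/π.
∫_0^1 v(x) φ(x) dx = ∫_0^1 (6*x^2*sin(π*x)) dx. Term by term:
  ∫_0^1 6*x^2*sin(π*x) dx = -24/π^3 + 6/π.
So RHS = -∫_0^1 v(x) φ(x) dx = -6/π + 24/π^3.
LHS − RHS = -48/π^3 + 12/π ≠ 0, so the identity fails.
(For a valid weak derivative the identity must hold for EVERY test function, in particular this one. The failure shows v is NOT the weak derivative of u.)
Correct weak derivative would be u'(x) = -6*x**2.


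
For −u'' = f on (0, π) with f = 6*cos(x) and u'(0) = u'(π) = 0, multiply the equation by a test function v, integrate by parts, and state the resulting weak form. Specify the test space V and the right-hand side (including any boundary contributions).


V = H^1(0, π) (no boundary constraint on v; u is determined up to an additive constant); weak form: ∫_0^π u'v' dx = ∫_0^π (6*cos(x)) v dx for all v ∈ V.

Multiply both sides by a test function v and integrate from 0 to π:
  ∫_0^π −u''(x) v(x) dx = ∫_0^π f(x) v(x) dx.
Integrate the LHS by parts once:
  ∫_0^π −u'' v dx = −[u'(x) v(x)]_0^π + ∫_0^π u'(x) v'(x) dx.
Thus ∫_0^π u'(x) v'(x) dx = ∫_0^π f(x) v(x) dx + [u'(x) v(x)]_0^π.
Choose V so that boundary terms are either known or forced to vanish.
u has homogeneous Neumann: u'(0) = u'(π) = 0. So [u' v]_0^π = 0·v(π) − 0·v(0) = 0 for any v; take V = H^1(0, π).
Weak formulation: find u (satisfying any essential BC) such that ∫_0^π u'(x) v'(x) dx = ∫_0^π f v dx for all v ∈ V (homogeneous Neumann, so boundary terms vanish).
Substituting f(x) = 6*cos(x), the right-hand side is ∫_0^π (6*cos(x)) v dx.
Compatibility check (pure Neumann): taking v ≡ 1 ∈ V gives 0 = ∫_0^π f dx + (0) − (0), i.e. ∫_0^π f dx must equal u'(0) − u'(π) = 0. Indeed ∫_0^π (6*cos(x)) dx = 0, so the data are compatible. The solution is then unique only up to an additive constant (fix it e.g. by requiring ∫_0^π u dx = 0).


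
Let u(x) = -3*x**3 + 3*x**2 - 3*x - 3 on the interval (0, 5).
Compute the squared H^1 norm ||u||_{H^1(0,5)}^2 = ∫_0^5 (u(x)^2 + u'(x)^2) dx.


||u||_{H^1}^2 = 752055/7

The H^1 norm (squared) on an interval (0, L) is
  ||u||_{H^1}^2 = ∫_0^L u(x)^2 dx + ∫_0^L u'(x)^2 dx.
Compute u'(x) = -9*x**2 + 6*x - 3.
Then u(x)^2 = 9*x**6 - 18*x**5 + 27*x**4 - 9*x**2 + 18*x + 9 and u'(x)^2 = 81*x**4 - 108*x**3 + 90*x**2 - 36*x + 9.
Integrate each monomial from 0 to 5 using ∫_0^5 c·x^n dx = c·5^(n+1)/(n+1):
  ∫_0^5 u(x)^2 dx = ∫_0^5 (9*x^6 - 18*x^5 + 27*x^4 - 9*x^2 + 18*x + 9) dx. Term by term:
    ∫_0^5 9*x^6 dx = 703125/7;  ∫_0^5 -18*x^5 dx = -46875;  ∫_0^5 27*x^4 dx = 16875;
    ∫_0^5 -9*x^2 dx = -375;  ∫_0^5 18*x dx = 225;  ∫_0^5 9 dx = 45.
  Sum: 703125/7 − 46875 + 16875 − 375 + 225 + 45 = 492390/7.
  ∫_0^5 u'(x)^2 dx = ∫_0^5 (81*x^4 - 108*x^3 + 90*x^2 - 36*x + 9) dx. Term by term:
    ∫_0^5 81*x^4 dx = 50625;  ∫_0^5 -108*x^3 dx = -16875;  ∫_0^5 90*x^2 dx = 3750;
    ∫_0^5 -36*x dx = -450;  ∫_0^5 9 dx = 45.
  Sum: 50625 − 16875 + 3750 − 450 + 45 = 37095.
Adding: ||u||_{H^1}^2 = 492390/7 + 37095 = 752055/7.


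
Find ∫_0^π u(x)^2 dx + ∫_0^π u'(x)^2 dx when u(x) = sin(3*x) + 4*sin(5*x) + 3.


||u||_{H^1(0,π)}^2 = 68/5 + 222*π

u'(x) = 3*cos(3*x) + 20*cos(5*x).
Expand u² and (u')² and integrate term by term on (0, π), using: for integers n ≥ 1, ∫_0^π sin²(nx) dx = ∫_0^π cos²(nx) dx = π/2; for n ≠ n', ∫_0^π sin(nx)sin(n'x) dx = ∫_0^π cos(nx)cos(n'x) dx = 0; and by product-to-sum, ∫_0^π sin(nx)cos(n'x) dx = ½∫_0^π [sin((n+n')x) + sin((n−n')x)] dx, which is 0 when n+n' is even and 2n/(n²−n'²) when n+n' is odd (it need not vanish on (0, π)). For the constant mode: ∫_0^π 1 dx = π, ∫_0^π cos(nx) dx = 0, ∫_0^π sin(nx) dx = (1−(−1)^n)/n.
  u² squared terms: (3)²·∫1 dx = 9·π = 9*π;  (4)²·∫sin(5x)² dx = 16·π/2 = 8*π;  (1)²·∫sin(3x)² dx = 1·π/2 = π/2.
  u² cross terms: 2·(3)·(4)·∫1·sin(5x) dx = 24·(2/5) = 48/5;  2·(3)·(1)·∫1·sin(3x) dx = 6·(2/3) = 4;  2·(4)·(1)·∫sin(5x)·sin(3x) dx = 8·(0) = 0.
  So ∫_0^π u² dx = 9*π + 8*π + π/2 + 48/5 + 4 + 0 = 68/5 + 35*π/2.
  (u')² squared terms: (3)²·∫cos(3x)² dx = 9·π/2 = 9*π/2;  (20)²·∫cos(5x)² dx = 400·π/2 = 200*π.
  (u')² cross terms: 2·(3)·(20)·∫cos(3x)·cos(5x) dx = 120·(0) = 0.
  So ∫_0^π (u')² dx = 9*π/2 + 200*π + 0 = 409*π/2.
||u||_{H^1}^2 = (68/5 + 35*π/2) + (409*π/2) = 68/5 + 222*π.


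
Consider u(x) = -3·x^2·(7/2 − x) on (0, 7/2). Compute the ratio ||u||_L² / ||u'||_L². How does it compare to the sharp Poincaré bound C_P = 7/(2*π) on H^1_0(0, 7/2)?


||u||_L² / ||u'||_L² = sqrt(14)/4 < C_P = 7/(2*π).

u(x) = -3·x^2·(7/2 − x), so u'(x) = 3*x*(3*x - 7).
u(x) = -3·x^2·(7/2 − x) vanishes at x = 0 and x = 7/2, so u ∈ H^1_0(0, 7/2). Differentiate via the product rule and integrate the resulting polynomials term by term.
  ∫_0^7/2 u² dx = ∫_0^7/2 (9*x^6 - 63*x^5 + 441*x^4/4) dx. Term by term:
    ∫_0^7/2 9*x^6 dx = 1058841/128;  ∫_0^7/2 -63*x^5 dx = -2470629/128;  ∫_0^7/2 441*x^4/4 dx = 7411887/640.
  Sum: 1058841/128 − 2470629/128 + 7411887/640 = 352947/640.
  ∫_0^7/2 (u')² dx = ∫_0^7/2 (81*x^4 - 378*x^3 + 441*x^2) dx. Term by term:
    ∫_0^7/2 81*x^4 dx = 1361367/160;  ∫_0^7/2 -378*x^3 dx = -453789/32;  ∫_0^7/2 441*x^2 dx = 50421/8.
  Sum: 1361367/160 − 453789/32 + 50421/8 = 50421/80.
∫_0^7/2 u² dx = 352947/640, so ||u||_L² = 343*sqrt(30)/80.
∫_0^7/2 (u')² dx = 50421/80, so ||u'||_L² = 49*sqrt(105)/20.
Ratio ||u||_L² / ||u'||_L² = sqrt(14)/4.
Sharp Poincaré constant on H^1_0(0, 7/2) is C_P = L/π = 7/(2*π), achieved by sin(2*π/7·x).
A polynomial bump cannot attain the sharp Poincaré constant (only the first sine eigenfunction does), so the ratio is strictly less than C_P, consistent with ||u||_L² ≤ C_P ||u'||_L².


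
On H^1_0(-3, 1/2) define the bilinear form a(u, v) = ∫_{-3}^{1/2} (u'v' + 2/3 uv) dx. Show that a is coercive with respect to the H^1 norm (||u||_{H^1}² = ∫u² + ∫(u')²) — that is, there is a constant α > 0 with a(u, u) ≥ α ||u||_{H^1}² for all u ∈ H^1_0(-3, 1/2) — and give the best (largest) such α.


α = 2*(49 + 6*π^2)/(3*(4*π^2 + 49))

Coercivity of a(·,·) on H^1_0(-3, 1/2) means a(u, u) ≥ α ||u||_{H^1}² for every u ∈ H^1_0.
The interval has length L = 7/2, and Poincaré/coercivity depend only on L. Here a(u, u) = ∫(u')² + (2/3)·∫u².
Here 0 < c = 2/3 < 1. The condition a(u,u) ≥ α||u||_{H^1}² reads (1−α)∫(u')² ≥ (α−c)∫u². Any admissible α is ≤ 1 (rapidly oscillating u have ∫u²/∫(u')² → 0), and α = 1 would force 0 ≥ (1−c)∫u², impossible since c < 1; so 1−α > 0. By the sharp Poincaré inequality on H^1_0 of an interval of length L, ∫(u')² ≥ (π/L)²∫u² with equality for the first sine mode sin(π(x−x₀)/L) (x₀ the left endpoint), so the inequality holds for all u iff (1−α)(π/L)² ≥ α − c, i.e. α ≤ ((π/L)² + c)/((π/L)² + 1) = (1 + c(L/π)²)/(1 + (L/π)²). With (π/L)² = 4*π^2/49 and c = 2/3, the largest admissible constant is α = ((π/L)² + c)/((π/L)² + 1).
Simplifying, α = 2*(49 + 6*π^2)/(3*(4*π^2 + 49)).


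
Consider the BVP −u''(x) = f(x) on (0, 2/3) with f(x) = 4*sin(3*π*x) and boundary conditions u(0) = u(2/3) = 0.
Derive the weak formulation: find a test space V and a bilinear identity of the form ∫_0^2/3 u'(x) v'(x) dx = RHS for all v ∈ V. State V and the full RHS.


V = H^1_0(0, 2/3) (so v(0) = v(2/3) = 0); weak form: ∫_0^2/3 u'v' dx = ∫_0^2/3 (4*sin(3*π*x)) v dx for all v ∈ V.

Multiply both sides by a test function v and integrate from 0 to 2/3:
  ∫_0^2/3 −u''(x) v(x) dx = ∫_0^2/3 f(x) v(x) dx.
Integrate the LHS by parts once:
  ∫_0^2/3 −u'' v dx = −[u'(x) v(x)]_0^2/3 + ∫_0^2/3 u'(x) v'(x) dx.
Thus ∫_0^2/3 u'(x) v'(x) dx = ∫_0^2/3 f(x) v(x) dx + [u'(x) v(x)]_0^2/3.
Choose V so that boundary terms are either known or forced to vanish.
u is Dirichlet: u(0) = u(2/3) = 0. Let V = H^1_0(0, 2/3); then v(0) = v(2/3) = 0, and [u' v]_0^2/3 = 0.
Weak formulation: find u (satisfying any essential BC) such that ∫_0^2/3 u'(x) v'(x) dx = ∫_0^2/3 f v dx for all v ∈ V.
Substituting f(x) = 4*sin(3*π*x), the right-hand side is ∫_0^2/3 (4*sin(3*π*x)) v dx.


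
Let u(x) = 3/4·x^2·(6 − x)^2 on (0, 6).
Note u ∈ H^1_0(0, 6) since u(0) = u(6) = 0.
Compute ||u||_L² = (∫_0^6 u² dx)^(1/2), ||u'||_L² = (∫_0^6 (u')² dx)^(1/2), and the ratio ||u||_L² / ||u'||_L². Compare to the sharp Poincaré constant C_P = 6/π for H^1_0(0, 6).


||u||_L² / ||u'||_L² = sqrt(3) < C_P = 6/π.

u(x) = 3/4·x^2·(6 − x)^2, so u'(x) = 3*x*(x - 6)*(x - 3).
u(x) = 3/4·x^2·(6 − x)^2 vanishes at x = 0 and x = 6, so u ∈ H^1_0(0, 6). Differentiate via the product rule and integrate the resulting polynomials term by term.
  ∫_0^6 u² dx = ∫_0^6 (9*x^8/16 - 27*x^7/2 + 243*x^6/2 - 486*x^5 + 729*x^4) dx. Term by term:
    ∫_0^6 9*x^8/16 dx = 629856;  ∫_0^6 -27*x^7/2 dx = -2834352;  ∫_0^6 243*x^6/2 dx = 34012224/7;
    ∫_0^6 -486*x^5 dx = -3779136;  ∫_0^6 729*x^4 dx = 5668704/5.
  Sum: 629856 − 2834352 + 34012224/7 − 3779136 + 5668704/5 = 314928/35.
  ∫_0^6 (u')² dx = ∫_0^6 (9*x^6 - 162*x^5 + 1053*x^4 - 2916*x^3 + 2916*x^2) dx. Term by term:
    ∫_0^6 9*x^6 dx = 2519424/7;  ∫_0^6 -162*x^5 dx = -1259712;  ∫_0^6 1053*x^4 dx = 8188128/5;
    ∫_0^6 -2916*x^3 dx = -944784;  ∫_0^6 2916*x^2 dx = 209952.
  Sum: 2519424/7 − 1259712 + 8188128/5 − 944784 + 209952 = 104976/35.
∫_0^6 u² dx = 314928/35, so ||u||_L² = 324*sqrt(105)/35.
∫_0^6 (u')² dx = 104976/35, so ||u'||_L² = 324*sqrt(35)/35.
Ratio ||u||_L² / ||u'||_L² = sqrt(3).
Sharp Poincaré constant on H^1_0(0, 6) is C_P = L/π = 6/π, achieved by sin(π/6·x).
A polynomial bump cannot attain the sharp Poincaré constant (only the first sine eigenfunction does), so the ratio is strictly less than C_P, consistent with ||u||_L² ≤ C_P ||u'||_L².


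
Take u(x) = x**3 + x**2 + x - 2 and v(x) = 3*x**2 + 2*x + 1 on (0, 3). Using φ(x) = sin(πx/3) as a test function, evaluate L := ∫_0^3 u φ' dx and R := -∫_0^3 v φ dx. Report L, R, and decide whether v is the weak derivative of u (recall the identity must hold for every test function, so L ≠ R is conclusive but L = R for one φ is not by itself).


LHS = -105/π + 324/π^3, RHS = -105/π + 324/π^3. Yes, v = u' weakly.

u(x) = x**3 + x**2 + x - 2, classical derivative u'(x) = 3*x**2 + 2*x + 1.
φ(x) = sin(πx/3), so φ'(x) = π*cos(π*x/3)/3.
Note φ(0) = φ(3) = 0, so the boundary term u·φ vanishes.
LHS = ∫_0^3 u(x) φ'(x) dx = ∫_0^3 (π*x^3*cos(π*x/3)/3 + π*x^2*cos(π*x/3)/3 + π*x*cos(π*x/3)/3 - 2*π*cos(π*x/3)/3) dx. Term by term:
  ∫_0^3 -2*π*cos(π*x/3)/3 dx = 0;  ∫_0^3 π*x*cos(π*x/3)/3 dx = -6/π;  ∫_0^3 π*x^2*cos(π*x/3)/3 dx = -18/π;
  ∫_0^3 π*x^3*cos(π*x/3)/3 dx = -81/π + 324/π^3.
Sum: 0 − 6/π − 18/π + -81/π + 324/π^3 = -105/π + 324/π^3.
So LHS = -105/π + 324/π^3.
∫_0^3 v(x) φ(x) dx = ∫_0^3 (3*x^2*sin(π*x/3) + 2*x*sin(π*x/3) + sin(π*x/3)) dx. Term by term:
  ∫_0^3 2*x*sin(π*x/3) dx = 18/π;  ∫_0^3 3*x^2*sin(π*x/3) dx = -324/π^3 + 81/π;  ∫_0^3 sin(π*x/3) dx = 6/π.
Sum: 18/π + -324/π^3 + 81/π + 6/π = -324/π^3 + 105/π.
So RHS = -∫_0^3 v(x) φ(x) dx = -105/π + 324/π^3.
LHS = RHS, so the identity holds for this test φ.
Moreover u is smooth here and v(x) = u'(x) = 3*x**2 + 2*x + 1 pointwise, so the identity holds for every test function. Hence v is the weak derivative of u.


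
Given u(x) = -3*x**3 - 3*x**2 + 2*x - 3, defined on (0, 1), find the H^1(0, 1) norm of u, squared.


||u||_{H^1}^2 = 10651/210

The H^1 norm (squared) on an interval (0, L) is
  ||u||_{H^1}^2 = ∫_0^L u(x)^2 dx + ∫_0^L u'(x)^2 dx.
Compute u'(x) = -9*x**2 - 6*x + 2.
Then u(x)^2 = 9*x**6 + 18*x**5 - 3*x**4 + 6*x**3 + 22*x**2 - 12*x + 9 and u'(x)^2 = 81*x**4 + 108*x**3 - 24*x + 4.
Integrate each monomial from 0 to 1 using ∫_0^1 c·x^n dx = c·1^(n+1)/(n+1):
  ∫_0^1 u(x)^2 dx = ∫_0^1 (9*x^6 + 18*x^5 - 3*x^4 + 6*x^3 + 22*x^2 - 12*x + 9) dx. Term by term:
    ∫_0^1 9*x^6 dx = 9/7;  ∫_0^1 18*x^5 dx = 3;  ∫_0^1 -3*x^4 dx = -3/5;
    ∫_0^1 6*x^3 dx = 3/2;  ∫_0^1 22*x^2 dx = 22/3;  ∫_0^1 -12*x dx = -6;
    ∫_0^1 9 dx = 9.
  Sum: 9/7 + 3 − 3/5 + 3/2 + 22/3 − 6 + 9 = 3259/210.
  ∫_0^1 u'(x)^2 dx = ∫_0^1 (81*x^4 + 108*x^3 - 24*x + 4) dx. Term by term:
    ∫_0^1 81*x^4 dx = 81/5;  ∫_0^1 108*x^3 dx = 27;  ∫_0^1 -24*x dx = -12;
    ∫_0^1 4 dx = 4.
  Sum: 81/5 + 27 − 12 + 4 = 176/5.
Adding: ||u||_{H^1}^2 = 3259/210 + 176/5 = 10651/210.


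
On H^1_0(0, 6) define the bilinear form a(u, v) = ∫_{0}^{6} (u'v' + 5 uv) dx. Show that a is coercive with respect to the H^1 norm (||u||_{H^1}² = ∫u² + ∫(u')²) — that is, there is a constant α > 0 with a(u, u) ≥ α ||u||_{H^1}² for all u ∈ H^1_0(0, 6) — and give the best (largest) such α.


α = 1

Coercivity of a(·,·) on H^1_0(0, 6) means a(u, u) ≥ α ||u||_{H^1}² for every u ∈ H^1_0.
The interval has length L = 6, and Poincaré/coercivity depend only on L. Here a(u, u) = ∫(u')² + (5)·∫u².
Here c = 5 ≥ 1, so a(u,u) = ∫(u')² + c∫u² ≥ ∫(u')² + ∫u² = ||u||_{H^1}², i.e. α = 1 works. No larger α is possible: a(u,u) ≥ α||u||_{H^1}² means (1−α)∫(u')² ≥ (α−c)∫u², and for the modes u_n = sin(nπ(x−x₀)/L) (x₀ the left endpoint) one has ∫u_n²/∫(u_n')² = (L/(nπ))² → 0, so a(u_n,u_n)/||u_n||_{H^1}² → 1. Hence the optimal constant is α = 1.
Therefore α = 1.
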